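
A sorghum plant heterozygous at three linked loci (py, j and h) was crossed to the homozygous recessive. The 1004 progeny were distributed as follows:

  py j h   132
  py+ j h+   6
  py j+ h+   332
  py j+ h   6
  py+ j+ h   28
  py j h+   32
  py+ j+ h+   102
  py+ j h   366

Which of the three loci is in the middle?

The two most frequent reciprocal classes, py j+ h+ and py+ j h, are the parental types, so the F1 was py j+ h+ / py+ j h.
The two rarest classes, py j+ h and py+ j h+, are the double crossovers. Comparing them with the parentals, only the h allele has switched, so h is the middle locus and the order is py – h – j.

h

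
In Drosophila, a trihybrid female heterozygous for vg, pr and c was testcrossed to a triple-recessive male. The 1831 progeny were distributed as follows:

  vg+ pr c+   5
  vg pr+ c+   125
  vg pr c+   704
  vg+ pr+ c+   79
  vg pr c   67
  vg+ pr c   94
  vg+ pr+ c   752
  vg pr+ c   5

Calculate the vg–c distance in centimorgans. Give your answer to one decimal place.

The two most frequent reciprocal classes, vg+ pr+ c and vg pr c+, are the parental types, so the F1 was vg+ pr+ c / vg pr c+.
The two rarest classes, vg pr+ c and vg+ pr c+, are the double crossovers. Comparing them with the parentals, only the vg allele has switched, so vg is the middle locus and the order is pr – vg – c.
Crossovers in the vg–c interval produce the single-crossover classes vg+ pr+ c+ and vg pr c (79 + 67 = 146) plus the double crossovers (10).
RF(vg–c) = (146 + 10) / 1831 = 156/1831 = 0.0852 → 8.5 centimorgans.

8.5 centimorgans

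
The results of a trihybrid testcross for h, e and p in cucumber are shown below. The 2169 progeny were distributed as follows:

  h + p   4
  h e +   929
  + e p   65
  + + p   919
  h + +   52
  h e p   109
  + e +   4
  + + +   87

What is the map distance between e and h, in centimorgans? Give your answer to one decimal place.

5.8 centimorgans

The two most frequent reciprocal classes, + + p and h e +, are the parental types, so the F1 was + + p / h e +.
The two rarest classes, h + p and + e +, are the double crossovers. Comparing them with the parentals, only the h allele has switched, so h is the middle locus and the order is e – h – p.
Crossovers in the e–h interval produce the single-crossover classes + e p and h + + (65 + 52 = 117) plus the double crossovers (8).
RF(e–h) = (117 + 8) / 2169 = 125/2169 = 0.0576 → 5.8 centimorgans.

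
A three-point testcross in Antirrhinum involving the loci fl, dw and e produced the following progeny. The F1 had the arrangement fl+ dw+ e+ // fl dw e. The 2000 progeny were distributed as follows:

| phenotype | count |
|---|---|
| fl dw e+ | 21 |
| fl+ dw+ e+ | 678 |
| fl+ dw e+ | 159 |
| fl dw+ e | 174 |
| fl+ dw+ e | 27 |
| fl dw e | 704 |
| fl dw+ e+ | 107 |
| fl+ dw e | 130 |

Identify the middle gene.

e

The two rarest classes, fl+ dw+ e and fl dw e+, are the double crossovers. Comparing them with the parentals, only the e allele has switched, so e is the middle locus and the order is fl – e – dw.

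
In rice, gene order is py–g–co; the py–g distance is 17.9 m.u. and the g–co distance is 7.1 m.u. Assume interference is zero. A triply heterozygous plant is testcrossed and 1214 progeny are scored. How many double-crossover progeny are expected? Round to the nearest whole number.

Map distances give recombination frequencies of 0.179 and 0.071 for the two intervals.
With no interference, expected double-crossover frequency = 0.179 × 0.071 = 0.01271.
Expected number = 0.01271 × 1214 = 15.43 ≈ 15.

15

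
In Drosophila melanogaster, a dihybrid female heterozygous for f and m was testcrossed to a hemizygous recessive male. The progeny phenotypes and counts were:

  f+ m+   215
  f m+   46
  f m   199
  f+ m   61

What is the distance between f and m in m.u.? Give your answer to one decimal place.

20.5 m.u.

The two most frequent classes, f+ m+ (215) and f m (199), are the parental types, so the F1 was f+ m+ / f m.
The recombinant classes are f+ m and f m+: 61 + 46 = 107.
Recombination frequency = 107/521 = 0.2054 ≈ 20.5%, i.e. 20.5 m.u.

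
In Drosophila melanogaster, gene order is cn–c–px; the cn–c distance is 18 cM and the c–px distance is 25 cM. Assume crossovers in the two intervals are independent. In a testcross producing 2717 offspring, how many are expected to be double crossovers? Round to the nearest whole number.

Map distances give recombination frequencies of 0.180 and 0.250 for the two intervals.
With no interference, expected double-crossover frequency = 0.180 × 0.250 = 0.04500.
Expected number = 0.04500 × 2717 = 122.27 ≈ 122.

122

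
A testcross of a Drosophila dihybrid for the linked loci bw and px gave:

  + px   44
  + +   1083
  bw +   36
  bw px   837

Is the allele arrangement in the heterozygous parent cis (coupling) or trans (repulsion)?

cis

The two most frequent classes are + + (1083) and bw px (837); these are the parental (non-recombinant) types.
So the F1 carried + + on one chromosome and bw px on the other — the recessive alleles are on the same chromosome (cis / coupling).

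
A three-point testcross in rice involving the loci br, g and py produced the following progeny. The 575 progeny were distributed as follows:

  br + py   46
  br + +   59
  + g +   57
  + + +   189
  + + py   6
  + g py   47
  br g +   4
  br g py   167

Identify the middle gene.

py

The two most frequent reciprocal classes, + + + and br g py, are the parental types, so the F1 was + + + / br g py.
The two rarest classes, + + py and br g +, are the double crossovers. Comparing them with the parentals, only the py allele has switched, so py is the middle locus and the order is br – py – g.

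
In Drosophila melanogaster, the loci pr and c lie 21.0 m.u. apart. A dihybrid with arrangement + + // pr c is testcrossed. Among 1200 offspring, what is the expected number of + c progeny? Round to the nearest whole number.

126

A map distance of 21.0 m.u. corresponds to a recombination frequency of 0.210.
The F1 is + + / pr c, so + c is a recombinant gamete class with expected frequency r/2 = 0.210/2 = 0.1050.
Expected number = 0.1050 × 1200 = 126.00 ≈ 126.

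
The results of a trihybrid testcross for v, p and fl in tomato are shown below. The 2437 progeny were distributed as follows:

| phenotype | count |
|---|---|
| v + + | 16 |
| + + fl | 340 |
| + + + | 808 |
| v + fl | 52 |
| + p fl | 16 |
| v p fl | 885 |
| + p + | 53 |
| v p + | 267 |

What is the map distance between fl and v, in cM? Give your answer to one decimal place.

The two most frequent reciprocal classes, + + + and v p fl, are the parental types, so the F1 was + + + / v p fl.
The two rarest classes, v + + and + p fl, are the double crossovers. Comparing them with the parentals, only the v allele has switched, so v is the middle locus and the order is fl – v – p.
Crossovers in the fl–v interval produce the single-crossover classes + + fl and v p + (340 + 267 = 607) plus the double crossovers (32).
RF(fl–v) = (607 + 32) / 2437 = 639/2437 = 0.2622 → 26.2 cM.

26.2 cM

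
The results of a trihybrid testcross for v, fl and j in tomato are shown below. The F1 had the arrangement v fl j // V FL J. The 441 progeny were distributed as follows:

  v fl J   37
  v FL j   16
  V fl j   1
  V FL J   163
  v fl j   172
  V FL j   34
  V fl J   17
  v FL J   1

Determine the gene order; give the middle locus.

The two rarest classes, V fl j and v FL J, are the double crossovers. Comparing them with the parentals, only the v allele has switched, so v is the middle locus and the order is j – v – fl.

v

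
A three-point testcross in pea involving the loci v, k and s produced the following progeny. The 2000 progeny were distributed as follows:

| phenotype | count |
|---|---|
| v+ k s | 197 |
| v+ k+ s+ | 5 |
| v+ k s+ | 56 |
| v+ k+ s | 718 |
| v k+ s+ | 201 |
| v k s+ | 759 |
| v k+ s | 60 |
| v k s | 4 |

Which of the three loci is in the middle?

The two most frequent reciprocal classes, v k s+ and v+ k+ s, are the parental types, so the F1 was v k s+ / v+ k+ s.
The two rarest classes, v k s and v+ k+ s+, are the double crossovers. Comparing them with the parentals, only the s allele has switched, so s is the middle locus and the order is v – s – k.

s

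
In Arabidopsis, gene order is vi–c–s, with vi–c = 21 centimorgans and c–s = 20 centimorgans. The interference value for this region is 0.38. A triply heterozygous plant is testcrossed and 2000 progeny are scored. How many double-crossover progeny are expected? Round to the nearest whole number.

52

Map distances give recombination frequencies of 0.210 and 0.200 for the two intervals.
With interference 0.38 (so coincidence = 0.62), expected double-crossover frequency = 0.210 × 0.200 × 0.62 = 0.02604.
Expected number = 0.02604 × 2000 = 52.08 ≈ 52.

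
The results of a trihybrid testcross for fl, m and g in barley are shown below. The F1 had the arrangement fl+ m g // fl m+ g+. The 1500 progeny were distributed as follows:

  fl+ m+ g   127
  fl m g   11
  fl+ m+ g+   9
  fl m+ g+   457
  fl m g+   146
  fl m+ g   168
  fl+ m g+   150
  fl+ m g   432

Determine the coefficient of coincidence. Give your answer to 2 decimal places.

0.30

The two rarest classes, fl m g and fl+ m+ g+, are the double crossovers. Comparing them with the parentals, only the fl allele has switched, so fl is the middle locus and the order is m – fl – g.
m–fl: (273 + 20)/1500 = 0.1953; fl–g: (318 + 20)/1500 = 0.2253.
Expected DCO frequency = 0.1953 × 0.2253 ≈ 0.04400; observed = 20/1500 ≈ 0.01333.
Coefficient of coincidence = 0.01333/0.04400 ≈ 0.30.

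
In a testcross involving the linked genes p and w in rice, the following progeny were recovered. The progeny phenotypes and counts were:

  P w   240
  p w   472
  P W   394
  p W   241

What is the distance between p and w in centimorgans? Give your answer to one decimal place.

The two most frequent classes, P W (394) and p w (472), are the parental types, so the F1 was P W / p w.
The recombinant classes are P w and p W: 240 + 241 = 481.
Recombination frequency = 481/1347 = 0.3571 ≈ 35.7%, i.e. 35.7 centimorgans.

35.7 centimorgans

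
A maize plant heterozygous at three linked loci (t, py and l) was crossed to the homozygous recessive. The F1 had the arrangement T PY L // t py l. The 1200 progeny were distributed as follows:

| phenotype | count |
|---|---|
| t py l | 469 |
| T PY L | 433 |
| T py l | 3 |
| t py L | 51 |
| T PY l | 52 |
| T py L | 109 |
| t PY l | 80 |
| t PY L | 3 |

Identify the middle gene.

t

The two rarest classes, t PY L and T py l, are the double crossovers. Comparing them with the parentals, only the t allele has switched, so t is the middle locus and the order is py – t – l.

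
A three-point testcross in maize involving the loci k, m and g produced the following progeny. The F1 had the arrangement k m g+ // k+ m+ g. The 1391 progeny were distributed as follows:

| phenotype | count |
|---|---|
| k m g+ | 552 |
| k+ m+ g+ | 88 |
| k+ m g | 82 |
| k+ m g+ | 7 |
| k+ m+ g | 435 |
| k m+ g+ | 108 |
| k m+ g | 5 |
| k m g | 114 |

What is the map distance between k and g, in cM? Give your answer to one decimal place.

The two rarest classes, k+ m g+ and k m+ g, are the double crossovers. Comparing them with the parentals, only the k allele has switched, so k is the middle locus and the order is g – k – m.
Crossovers in the g–k interval produce the single-crossover classes k m g and k+ m+ g+ (114 + 88 = 202) plus the double crossovers (12).
RF(g–k) = (202 + 12) / 1391 = 214/1391 = 0.1538 → 15.4 cM.

15.4 cM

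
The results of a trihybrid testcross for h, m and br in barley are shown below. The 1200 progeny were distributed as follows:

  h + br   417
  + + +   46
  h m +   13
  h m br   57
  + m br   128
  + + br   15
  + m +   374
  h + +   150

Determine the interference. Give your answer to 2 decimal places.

The two most frequent reciprocal classes, h + br and + m +, are the parental types, so the F1 was h + br / + m +.
The two rarest classes, + + br and h m +, are the double crossovers. Comparing them with the parentals, only the h allele has switched, so h is the middle locus and the order is m – h – br.
m–h: (103 + 28)/1200 = 0.1092; h–br: (278 + 28)/1200 = 0.2550.
Expected DCO frequency = 0.1092 × 0.2550 ≈ 0.02785; observed = 28/1200 ≈ 0.02333.
Coefficient of coincidence = 0.02333/0.02785 ≈ 0.84; interference = 1 − 0.84 = 0.16.

0.16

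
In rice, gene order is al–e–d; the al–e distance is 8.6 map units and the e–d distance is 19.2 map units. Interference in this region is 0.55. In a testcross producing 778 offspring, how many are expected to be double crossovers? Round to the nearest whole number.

Map distances give recombination frequencies of 0.086 and 0.192 for the two intervals.
With interference 0.55 (so coincidence = 0.45), expected double-crossover frequency = 0.086 × 0.192 × 0.45 = 0.00743.
Expected number = 0.00743 × 778 = 5.78 ≈ 6.

6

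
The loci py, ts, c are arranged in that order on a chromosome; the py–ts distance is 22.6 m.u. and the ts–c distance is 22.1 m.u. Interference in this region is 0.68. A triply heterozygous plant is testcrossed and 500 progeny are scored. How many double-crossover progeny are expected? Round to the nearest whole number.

Map distances give recombination frequencies of 0.226 and 0.221 for the two intervals.
With interference 0.68 (so coincidence = 0.32), expected double-crossover frequency = 0.226 × 0.221 × 0.32 = 0.01598.
Expected number = 0.01598 × 500 = 7.99 ≈ 8.

8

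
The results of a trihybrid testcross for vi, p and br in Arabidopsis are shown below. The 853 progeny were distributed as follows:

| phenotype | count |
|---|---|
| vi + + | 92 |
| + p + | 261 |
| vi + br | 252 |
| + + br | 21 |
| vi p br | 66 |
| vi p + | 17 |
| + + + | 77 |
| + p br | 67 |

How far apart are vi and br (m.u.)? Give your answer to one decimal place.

The two most frequent reciprocal classes, vi + br and + p +, are the parental types, so the F1 was vi + br / + p +.
The two rarest classes, + + br and vi p +, are the double crossovers. Comparing them with the parentals, only the vi allele has switched, so vi is the middle locus and the order is br – vi – p.
Crossovers in the br–vi interval produce the single-crossover classes vi + + and + p br (92 + 67 = 159) plus the double crossovers (38).
RF(br–vi) = (159 + 38) / 853 = 197/853 = 0.2309 → 23.1 m.u.

23.1 m.u.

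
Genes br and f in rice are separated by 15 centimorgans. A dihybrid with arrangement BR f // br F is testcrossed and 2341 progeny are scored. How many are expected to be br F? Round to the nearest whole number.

995

A map distance of 15 centimorgans corresponds to a recombination frequency of 0.150.
The F1 is BR f / br F, so br F is a parental gamete class with expected frequency (1 − r)/2 = 0.850/2 = 0.4250.
Expected number = 0.4250 × 2341 = 994.92 ≈ 995.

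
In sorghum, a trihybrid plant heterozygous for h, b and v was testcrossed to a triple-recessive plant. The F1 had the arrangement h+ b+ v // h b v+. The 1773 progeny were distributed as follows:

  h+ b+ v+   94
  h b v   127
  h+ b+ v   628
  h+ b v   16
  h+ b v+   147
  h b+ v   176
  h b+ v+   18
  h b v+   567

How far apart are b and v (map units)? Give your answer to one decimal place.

14.4 map units

The two rarest classes, h+ b v and h b+ v+, are the double crossovers. Comparing them with the parentals, only the b allele has switched, so b is the middle locus and the order is h – b – v.
Crossovers in the b–v interval produce the single-crossover classes h+ b+ v+ and h b v (94 + 127 = 221) plus the double crossovers (34).
RF(b–v) = (221 + 34) / 1773 = 255/1773 = 0.1438 → 14.4 map units.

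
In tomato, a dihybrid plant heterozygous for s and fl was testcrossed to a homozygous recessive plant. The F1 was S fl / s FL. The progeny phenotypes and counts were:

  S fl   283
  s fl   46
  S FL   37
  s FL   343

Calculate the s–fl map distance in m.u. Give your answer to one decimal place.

The recombinant classes are S FL and s fl: 37 + 46 = 83.
Recombination frequency = 83/709 = 0.1171 ≈ 11.7%, i.e. 11.7 m.u.

11.7 m.u.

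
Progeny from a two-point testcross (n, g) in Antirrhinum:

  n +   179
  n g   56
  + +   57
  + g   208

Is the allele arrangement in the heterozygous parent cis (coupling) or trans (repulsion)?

trans

The two most frequent classes are + g (208) and n + (179); these are the parental (non-recombinant) types.
So the F1 carried + g on one chromosome and n + on the other — the recessive alleles are on opposite chromosomes (trans / repulsion).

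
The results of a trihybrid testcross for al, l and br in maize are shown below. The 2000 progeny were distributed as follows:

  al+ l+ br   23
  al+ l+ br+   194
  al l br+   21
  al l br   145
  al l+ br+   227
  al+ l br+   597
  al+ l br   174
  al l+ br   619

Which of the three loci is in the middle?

The two most frequent reciprocal classes, al l+ br and al+ l br+, are the parental types, so the F1 was al l+ br / al+ l br+.
The two rarest classes, al+ l+ br and al l br+, are the double crossovers. Comparing them with the parentals, only the al allele has switched, so al is the middle locus and the order is l – al – br.

al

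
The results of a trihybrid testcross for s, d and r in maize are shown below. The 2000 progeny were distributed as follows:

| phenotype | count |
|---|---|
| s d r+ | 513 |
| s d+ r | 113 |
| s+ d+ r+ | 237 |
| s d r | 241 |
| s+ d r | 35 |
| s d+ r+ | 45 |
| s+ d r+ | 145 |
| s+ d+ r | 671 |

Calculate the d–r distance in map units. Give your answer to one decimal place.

The two most frequent reciprocal classes, s+ d+ r and s d r+, are the parental types, so the F1 was s+ d+ r / s d r+.
The two rarest classes, s+ d r and s d+ r+, are the double crossovers. Comparing them with the parentals, only the d allele has switched, so d is the middle locus and the order is s – d – r.
Crossovers in the d–r interval produce the single-crossover classes s+ d+ r+ and s d r (237 + 241 = 478) plus the double crossovers (80).
RF(d–r) = (478 + 80) / 2000 = 558/2000 = 0.2790 → 27.9 map units.

27.9 map units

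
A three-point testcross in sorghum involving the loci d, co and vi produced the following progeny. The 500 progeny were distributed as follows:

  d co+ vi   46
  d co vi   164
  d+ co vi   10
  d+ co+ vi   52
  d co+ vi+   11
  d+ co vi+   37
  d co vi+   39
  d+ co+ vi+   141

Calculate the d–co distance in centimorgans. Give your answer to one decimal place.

20.8 centimorgans

The two most frequent reciprocal classes, d+ co+ vi+ and d co vi, are the parental types, so the F1 was d+ co+ vi+ / d co vi.
The two rarest classes, d co+ vi+ and d+ co vi, are the double crossovers. Comparing them with the parentals, only the d allele has switched, so d is the middle locus and the order is vi – d – co.
Crossovers in the d–co interval produce the single-crossover classes d+ co vi+ and d co+ vi (37 + 46 = 83) plus the double crossovers (21).
RF(d–co) = (83 + 21) / 500 = 104/500 = 0.2080 → 20.8 centimorgans.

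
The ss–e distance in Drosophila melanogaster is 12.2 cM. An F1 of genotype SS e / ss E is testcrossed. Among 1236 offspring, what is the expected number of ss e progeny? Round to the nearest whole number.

A map distance of 12.2 cM corresponds to a recombination frequency of 0.122.
The F1 is SS e / ss E, so ss e is a recombinant gamete class with expected frequency r/2 = 0.122/2 = 0.0610.
Expected number = 0.0610 × 1236 = 75.40 ≈ 75.

75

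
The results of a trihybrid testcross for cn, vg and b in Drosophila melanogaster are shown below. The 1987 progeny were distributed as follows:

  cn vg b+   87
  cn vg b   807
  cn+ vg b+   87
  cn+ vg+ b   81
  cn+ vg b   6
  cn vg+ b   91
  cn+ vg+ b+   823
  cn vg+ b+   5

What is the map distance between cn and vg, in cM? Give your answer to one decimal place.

The two most frequent reciprocal classes, cn vg b and cn+ vg+ b+, are the parental types, so the F1 was cn vg b / cn+ vg+ b+.
The two rarest classes, cn+ vg b and cn vg+ b+, are the double crossovers. Comparing them with the parentals, only the cn allele has switched, so cn is the middle locus and the order is b – cn – vg.
Crossovers in the cn–vg interval produce the single-crossover classes cn vg+ b and cn+ vg b+ (91 + 87 = 178) plus the double crossovers (11).
RF(cn–vg) = (178 + 11) / 1987 = 189/1987 = 0.0951 → 9.5 cM.

9.5 cM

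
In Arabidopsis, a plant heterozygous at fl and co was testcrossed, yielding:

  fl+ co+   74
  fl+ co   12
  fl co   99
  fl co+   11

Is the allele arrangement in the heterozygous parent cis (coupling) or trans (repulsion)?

cis

The two most frequent classes are fl+ co+ (74) and fl co (99); these are the parental (non-recombinant) types.
So the F1 carried fl+ co+ on one chromosome and fl co on the other — the recessive alleles are on the same chromosome (cis / coupling).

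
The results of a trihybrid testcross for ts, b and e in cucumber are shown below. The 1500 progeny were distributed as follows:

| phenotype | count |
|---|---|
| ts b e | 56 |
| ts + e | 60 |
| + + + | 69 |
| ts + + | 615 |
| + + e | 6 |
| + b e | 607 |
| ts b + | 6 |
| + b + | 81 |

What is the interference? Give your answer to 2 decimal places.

The two most frequent reciprocal classes, + b e and ts + +, are the parental types, so the F1 was + b e / ts + +.
The two rarest classes, + + e and ts b +, are the double crossovers. Comparing them with the parentals, only the b allele has switched, so b is the middle locus and the order is e – b – ts.
e–b: (141 + 12)/1500 = 0.1020; b–ts: (125 + 12)/1500 = 0.0913.
Expected DCO frequency = 0.1020 × 0.0913 ≈ 0.00931; observed = 12/1500 ≈ 0.00800.
Coefficient of coincidence = 0.00800/0.00931 ≈ 0.86; interference = 1 − 0.86 = 0.14.

0.14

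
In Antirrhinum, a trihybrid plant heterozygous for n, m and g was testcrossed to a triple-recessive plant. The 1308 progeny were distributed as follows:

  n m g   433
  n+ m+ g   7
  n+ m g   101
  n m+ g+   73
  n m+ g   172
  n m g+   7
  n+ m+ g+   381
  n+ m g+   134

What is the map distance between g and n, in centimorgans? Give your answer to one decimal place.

The two most frequent reciprocal classes, n m g and n+ m+ g+, are the parental types, so the F1 was n m g / n+ m+ g+.
The two rarest classes, n m g+ and n+ m+ g, are the double crossovers. Comparing them with the parentals, only the g allele has switched, so g is the middle locus and the order is m – g – n.
Crossovers in the g–n interval produce the single-crossover classes n+ m g and n m+ g+ (101 + 73 = 174) plus the double crossovers (14).
RF(g–n) = (174 + 14) / 1308 = 188/1308 = 0.1437 → 14.4 centimorgans.

14.4 centimorgans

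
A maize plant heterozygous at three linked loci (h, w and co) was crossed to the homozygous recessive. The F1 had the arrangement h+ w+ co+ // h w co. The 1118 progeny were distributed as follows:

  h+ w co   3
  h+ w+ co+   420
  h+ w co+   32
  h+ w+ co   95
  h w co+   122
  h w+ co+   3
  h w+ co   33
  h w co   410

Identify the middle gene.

The two rarest classes, h w+ co+ and h+ w co, are the double crossovers. Comparing them with the parentals, only the h allele has switched, so h is the middle locus and the order is co – h – w.

h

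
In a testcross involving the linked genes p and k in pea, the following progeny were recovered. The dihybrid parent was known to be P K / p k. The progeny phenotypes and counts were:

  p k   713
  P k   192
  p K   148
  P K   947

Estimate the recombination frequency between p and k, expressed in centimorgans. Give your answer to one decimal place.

The recombinant classes are P k and p K: 192 + 148 = 340.
Recombination frequency = 340/2000 = 0.1700 ≈ 17.0%, i.e. 17.0 centimorgans.

17.0 centimorgans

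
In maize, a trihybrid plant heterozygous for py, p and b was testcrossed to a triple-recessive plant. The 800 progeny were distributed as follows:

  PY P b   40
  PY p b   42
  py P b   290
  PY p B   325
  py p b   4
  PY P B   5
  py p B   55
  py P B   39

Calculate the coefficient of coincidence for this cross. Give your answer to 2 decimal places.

0.77

The two most frequent reciprocal classes, py P b and PY p B, are the parental types, so the F1 was py P b / PY p B.
The two rarest classes, py p b and PY P B, are the double crossovers. Comparing them with the parentals, only the p allele has switched, so p is the middle locus and the order is py – p – b.
py–p: (95 + 9)/800 = 0.1300; p–b: (81 + 9)/800 = 0.1125.
Expected DCO frequency = 0.1300 × 0.1125 ≈ 0.01463; observed = 9/800 ≈ 0.01125.
Coefficient of coincidence = 0.01125/0.01463 ≈ 0.77.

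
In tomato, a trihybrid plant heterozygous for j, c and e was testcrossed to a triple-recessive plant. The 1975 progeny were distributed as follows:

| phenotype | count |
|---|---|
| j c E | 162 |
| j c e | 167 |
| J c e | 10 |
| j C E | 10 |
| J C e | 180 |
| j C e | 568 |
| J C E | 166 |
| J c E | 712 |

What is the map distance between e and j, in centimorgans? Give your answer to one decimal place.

The two most frequent reciprocal classes, j C e and J c E, are the parental types, so the F1 was j C e / J c E.
The two rarest classes, j C E and J c e, are the double crossovers. Comparing them with the parentals, only the e allele has switched, so e is the middle locus and the order is j – e – c.
Crossovers in the j–e interval produce the single-crossover classes J C e and j c E (180 + 162 = 342) plus the double crossovers (20).
RF(j–e) = (342 + 20) / 1975 = 362/1975 = 0.1833 → 18.3 centimorgans.

18.3 centimorgans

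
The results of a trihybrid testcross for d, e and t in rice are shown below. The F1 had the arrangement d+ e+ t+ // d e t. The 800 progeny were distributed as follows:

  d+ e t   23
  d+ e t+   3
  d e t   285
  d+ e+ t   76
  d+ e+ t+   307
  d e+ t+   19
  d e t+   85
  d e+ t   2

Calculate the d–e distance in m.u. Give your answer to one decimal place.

The two rarest classes, d+ e t+ and d e+ t, are the double crossovers. Comparing them with the parentals, only the e allele has switched, so e is the middle locus and the order is d – e – t.
Crossovers in the d–e interval produce the single-crossover classes d e+ t+ and d+ e t (19 + 23 = 42) plus the double crossovers (5).
RF(d–e) = (42 + 5) / 800 = 47/800 = 0.0587 → 5.9 m.u.

5.9 m.u.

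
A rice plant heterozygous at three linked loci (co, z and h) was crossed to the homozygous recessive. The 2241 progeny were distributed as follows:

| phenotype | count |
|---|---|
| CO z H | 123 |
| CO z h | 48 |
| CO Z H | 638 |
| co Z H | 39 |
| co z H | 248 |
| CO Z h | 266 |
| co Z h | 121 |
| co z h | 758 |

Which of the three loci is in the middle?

co

The two most frequent reciprocal classes, CO Z H and co z h, are the parental types, so the F1 was CO Z H / co z h.
The two rarest classes, co Z H and CO z h, are the double crossovers. Comparing them with the parentals, only the co allele has switched, so co is the middle locus and the order is h – co – z.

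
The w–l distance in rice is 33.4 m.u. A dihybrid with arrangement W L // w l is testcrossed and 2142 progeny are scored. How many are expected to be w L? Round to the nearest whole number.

358

A map distance of 33.4 m.u. corresponds to a recombination frequency of 0.334.
The F1 is W L / w l, so w L is a recombinant gamete class with expected frequency r/2 = 0.334/2 = 0.1670.
Expected number = 0.1670 × 2142 = 357.71 ≈ 358.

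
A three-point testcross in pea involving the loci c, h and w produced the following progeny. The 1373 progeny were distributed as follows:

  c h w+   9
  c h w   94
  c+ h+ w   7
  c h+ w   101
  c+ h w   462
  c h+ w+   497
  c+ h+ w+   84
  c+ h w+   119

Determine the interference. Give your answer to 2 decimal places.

0.52

The two most frequent reciprocal classes, c h+ w+ and c+ h w, are the parental types, so the F1 was c h+ w+ / c+ h w.
The two rarest classes, c h w+ and c+ h+ w, are the double crossovers. Comparing them with the parentals, only the h allele has switched, so h is the middle locus and the order is c – h – w.
c–h: (178 + 16)/1373 = 0.1413; h–w: (220 + 16)/1373 = 0.1719.
Expected DCO frequency = 0.1413 × 0.1719 ≈ 0.02429; observed = 16/1373 ≈ 0.01165.
Coefficient of coincidence = 0.01165/0.02429 ≈ 0.48; interference = 1 − 0.48 = 0.52.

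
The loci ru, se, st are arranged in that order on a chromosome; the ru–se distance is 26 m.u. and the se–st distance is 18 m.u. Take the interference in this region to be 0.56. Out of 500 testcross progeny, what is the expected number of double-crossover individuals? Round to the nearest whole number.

10

Map distances give recombination frequencies of 0.260 and 0.180 for the two intervals.
With interference 0.56 (so coincidence = 0.44), expected double-crossover frequency = 0.260 × 0.180 × 0.44 = 0.02059.
Expected number = 0.02059 × 500 = 10.30 ≈ 10.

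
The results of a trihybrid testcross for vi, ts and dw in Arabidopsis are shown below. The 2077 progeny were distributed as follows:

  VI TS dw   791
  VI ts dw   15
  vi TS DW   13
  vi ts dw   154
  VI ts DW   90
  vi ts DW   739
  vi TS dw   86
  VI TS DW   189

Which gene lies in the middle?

The two most frequent reciprocal classes, vi ts DW and VI TS dw, are the parental types, so the F1 was vi ts DW / VI TS dw.
The two rarest classes, vi TS DW and VI ts dw, are the double crossovers. Comparing them with the parentals, only the ts allele has switched, so ts is the middle locus and the order is vi – ts – dw.

ts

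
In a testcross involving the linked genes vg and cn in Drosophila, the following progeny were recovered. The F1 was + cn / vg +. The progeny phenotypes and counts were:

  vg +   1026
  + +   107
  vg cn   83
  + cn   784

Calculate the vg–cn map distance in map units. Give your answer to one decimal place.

9.5 map units

The recombinant classes are + + and vg cn: 107 + 83 = 190.
Recombination frequency = 190/2000 = 0.0950 ≈ 9.5%, i.e. 9.5 map units.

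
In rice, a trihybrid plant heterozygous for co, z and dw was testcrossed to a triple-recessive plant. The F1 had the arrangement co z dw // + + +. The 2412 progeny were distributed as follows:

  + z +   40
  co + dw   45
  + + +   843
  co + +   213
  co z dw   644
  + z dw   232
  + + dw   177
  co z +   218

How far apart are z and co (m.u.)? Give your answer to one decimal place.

22.0 m.u.

The two rarest classes, co + dw and + z +, are the double crossovers. Comparing them with the parentals, only the z allele has switched, so z is the middle locus and the order is dw – z – co.
Crossovers in the z–co interval produce the single-crossover classes + z dw and co + + (232 + 213 = 445) plus the double crossovers (85).
RF(z–co) = (445 + 85) / 2412 = 530/2412 = 0.2197 → 22.0 m.u.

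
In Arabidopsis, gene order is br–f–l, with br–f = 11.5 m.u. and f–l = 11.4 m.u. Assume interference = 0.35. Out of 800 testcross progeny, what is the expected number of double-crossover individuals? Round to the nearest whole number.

Map distances give recombination frequencies of 0.115 and 0.114 for the two intervals.
With interference 0.35 (so coincidence = 0.65), expected double-crossover frequency = 0.115 × 0.114 × 0.65 = 0.00852.
Expected number = 0.00852 × 800 = 6.82 ≈ 7.

7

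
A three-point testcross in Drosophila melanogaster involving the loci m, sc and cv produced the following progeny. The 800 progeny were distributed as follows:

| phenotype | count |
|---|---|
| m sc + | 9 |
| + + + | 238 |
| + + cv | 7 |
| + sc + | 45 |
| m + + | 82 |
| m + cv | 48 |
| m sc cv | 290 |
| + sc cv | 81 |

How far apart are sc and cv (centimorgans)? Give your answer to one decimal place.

The two most frequent reciprocal classes, + + + and m sc cv, are the parental types, so the F1 was + + + / m sc cv.
The two rarest classes, + + cv and m sc +, are the double crossovers. Comparing them with the parentals, only the cv allele has switched, so cv is the middle locus and the order is sc – cv – m.
Crossovers in the sc–cv interval produce the single-crossover classes + sc + and m + cv (45 + 48 = 93) plus the double crossovers (16).
RF(sc–cv) = (93 + 16) / 800 = 109/800 = 0.1363 → 13.6 centimorgans.

13.6 centimorgans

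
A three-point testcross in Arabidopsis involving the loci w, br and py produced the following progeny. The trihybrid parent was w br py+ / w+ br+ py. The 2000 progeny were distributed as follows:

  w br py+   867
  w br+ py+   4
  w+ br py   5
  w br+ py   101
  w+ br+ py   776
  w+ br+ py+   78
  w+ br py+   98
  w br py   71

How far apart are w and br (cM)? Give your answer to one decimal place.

The two rarest classes, w br+ py+ and w+ br py, are the double crossovers. Comparing them with the parentals, only the br allele has switched, so br is the middle locus and the order is w – br – py.
Crossovers in the w–br interval produce the single-crossover classes w+ br py+ and w br+ py (98 + 101 = 199) plus the double crossovers (9).
RF(w–br) = (199 + 9) / 2000 = 208/2000 = 0.1040 → 10.4 cM.

10.4 cM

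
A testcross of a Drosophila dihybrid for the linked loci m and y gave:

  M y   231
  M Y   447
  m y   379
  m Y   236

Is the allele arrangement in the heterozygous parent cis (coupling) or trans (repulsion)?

cis

The two most frequent classes are M Y (447) and m y (379); these are the parental (non-recombinant) types.
So the F1 carried M Y on one chromosome and m y on the other — the recessive alleles are on the same chromosome (cis / coupling).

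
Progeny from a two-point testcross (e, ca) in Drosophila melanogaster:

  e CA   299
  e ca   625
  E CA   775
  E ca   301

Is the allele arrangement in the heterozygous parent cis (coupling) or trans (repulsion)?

The two most frequent classes are E CA (775) and e ca (625); these are the parental (non-recombinant) types.
So the F1 carried E CA on one chromosome and e ca on the other — the recessive alleles are on the same chromosome (cis / coupling).

cis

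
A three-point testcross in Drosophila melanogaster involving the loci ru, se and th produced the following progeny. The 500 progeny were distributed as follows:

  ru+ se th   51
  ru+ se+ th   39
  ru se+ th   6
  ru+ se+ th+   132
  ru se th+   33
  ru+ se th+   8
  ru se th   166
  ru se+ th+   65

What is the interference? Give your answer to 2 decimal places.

0.37

The two most frequent reciprocal classes, ru se th and ru+ se+ th+, are the parental types, so the F1 was ru se th / ru+ se+ th+.
The two rarest classes, ru se+ th and ru+ se th+, are the double crossovers. Comparing them with the parentals, only the se allele has switched, so se is the middle locus and the order is th – se – ru.
th–se: (72 + 14)/500 = 0.1720; se–ru: (116 + 14)/500 = 0.2600.
Expected DCO frequency = 0.1720 × 0.2600 ≈ 0.04472; observed = 14/500 ≈ 0.02800.
Coefficient of coincidence = 0.02800/0.04472 ≈ 0.63; interference = 1 − 0.63 = 0.37.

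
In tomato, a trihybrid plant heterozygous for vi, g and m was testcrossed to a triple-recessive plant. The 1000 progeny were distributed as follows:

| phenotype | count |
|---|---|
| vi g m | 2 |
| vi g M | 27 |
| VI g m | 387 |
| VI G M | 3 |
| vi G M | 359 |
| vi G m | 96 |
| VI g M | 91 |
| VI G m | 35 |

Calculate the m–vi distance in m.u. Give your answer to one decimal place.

19.2 m.u.

The two most frequent reciprocal classes, vi G M and VI g m, are the parental types, so the F1 was vi G M / VI g m.
The two rarest classes, VI G M and vi g m, are the double crossovers. Comparing them with the parentals, only the vi allele has switched, so vi is the middle locus and the order is m – vi – g.
Crossovers in the m–vi interval produce the single-crossover classes vi G m and VI g M (96 + 91 = 187) plus the double crossovers (5).
RF(m–vi) = (187 + 5) / 1000 = 192/1000 = 0.1920 → 19.2 m.u.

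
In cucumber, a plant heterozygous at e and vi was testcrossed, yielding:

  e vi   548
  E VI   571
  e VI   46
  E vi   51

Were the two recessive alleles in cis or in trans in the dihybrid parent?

The two most frequent classes are E VI (571) and e vi (548); these are the parental (non-recombinant) types.
So the F1 carried E VI on one chromosome and e vi on the other — the recessive alleles are on the same chromosome (cis / coupling).

cis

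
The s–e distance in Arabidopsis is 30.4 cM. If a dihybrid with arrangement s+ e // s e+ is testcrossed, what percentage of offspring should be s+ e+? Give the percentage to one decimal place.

A map distance of 30.4 cM corresponds to a recombination frequency of 0.304.
The F1 is s+ e / s e+, so s+ e+ is a recombinant gamete class with expected frequency r/2 = 0.304/2 = 0.1520.
That is 0.1520 = 15.2% of the progeny.

15.2%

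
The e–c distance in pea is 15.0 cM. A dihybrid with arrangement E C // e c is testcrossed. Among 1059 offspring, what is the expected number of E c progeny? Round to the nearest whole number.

79

A map distance of 15.0 cM corresponds to a recombination frequency of 0.150.
The F1 is E C / e c, so E c is a recombinant gamete class with expected frequency r/2 = 0.150/2 = 0.0750.
Expected number = 0.0750 × 1059 = 79.42 ≈ 79.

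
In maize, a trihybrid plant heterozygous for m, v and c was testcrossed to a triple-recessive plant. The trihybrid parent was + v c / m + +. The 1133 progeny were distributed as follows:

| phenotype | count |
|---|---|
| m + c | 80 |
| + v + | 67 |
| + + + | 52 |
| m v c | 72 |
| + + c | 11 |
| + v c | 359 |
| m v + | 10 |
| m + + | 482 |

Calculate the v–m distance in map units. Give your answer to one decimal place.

12.8 map units

The two rarest classes, + + c and m v +, are the double crossovers. Comparing them with the parentals, only the v allele has switched, so v is the middle locus and the order is c – v – m.
Crossovers in the v–m interval produce the single-crossover classes m v c and + + + (72 + 52 = 124) plus the double crossovers (21).
RF(v–m) = (124 + 21) / 1133 = 145/1133 = 0.1280 → 12.8 map units.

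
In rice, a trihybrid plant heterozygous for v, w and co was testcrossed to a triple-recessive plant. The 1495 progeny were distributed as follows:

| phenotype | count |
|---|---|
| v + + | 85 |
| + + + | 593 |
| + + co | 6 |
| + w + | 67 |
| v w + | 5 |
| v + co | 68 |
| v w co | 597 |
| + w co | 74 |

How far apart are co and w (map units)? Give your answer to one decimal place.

The two most frequent reciprocal classes, + + + and v w co, are the parental types, so the F1 was + + + / v w co.
The two rarest classes, + + co and v w +, are the double crossovers. Comparing them with the parentals, only the co allele has switched, so co is the middle locus and the order is v – co – w.
Crossovers in the co–w interval produce the single-crossover classes + w + and v + co (67 + 68 = 135) plus the double crossovers (11).
RF(co–w) = (135 + 11) / 1495 = 146/1495 = 0.0977 → 9.8 map units.

9.8 map units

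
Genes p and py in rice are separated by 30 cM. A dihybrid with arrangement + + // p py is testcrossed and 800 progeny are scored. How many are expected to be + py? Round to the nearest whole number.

A map distance of 30 cM corresponds to a recombination frequency of 0.300.
The F1 is + + / p py, so + py is a recombinant gamete class with expected frequency r/2 = 0.300/2 = 0.1500.
Expected number = 0.1500 × 800 = 120.00 ≈ 120.

120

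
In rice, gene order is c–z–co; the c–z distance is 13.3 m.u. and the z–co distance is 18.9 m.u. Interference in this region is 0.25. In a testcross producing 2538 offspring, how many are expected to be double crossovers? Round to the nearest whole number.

48

Map distances give recombination frequencies of 0.133 and 0.189 for the two intervals.
With interference 0.25 (so coincidence = 0.75), expected double-crossover frequency = 0.133 × 0.189 × 0.75 = 0.01885.
Expected number = 0.01885 × 2538 = 47.85 ≈ 48.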